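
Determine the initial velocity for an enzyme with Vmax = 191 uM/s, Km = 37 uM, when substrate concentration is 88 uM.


v = Vmax * [S] / (Km + [S])
v = 191 * 88 / (37 + 88)
v = 134.464 uM/s

134.464 uM/s


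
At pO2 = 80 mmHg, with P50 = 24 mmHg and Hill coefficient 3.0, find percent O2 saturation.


Y = pO2^n / (P50^n + pO2^n)
Y = 80^3.0 / (24^3.0 + 80^3.0)
Y = 97.37%

97.37%


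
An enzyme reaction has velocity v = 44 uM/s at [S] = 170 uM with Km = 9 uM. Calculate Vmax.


Vmax = v * (Km + [S]) / [S]
Vmax = 44 * (9 + 170) / 170
Vmax = 46.3294 uM/s

46.3294 uM/s


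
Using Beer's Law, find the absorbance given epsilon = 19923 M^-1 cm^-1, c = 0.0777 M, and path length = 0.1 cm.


A = epsilon * c * l
A = 19923 * 0.0777 * 0.1
A = 154.8017

154.8017


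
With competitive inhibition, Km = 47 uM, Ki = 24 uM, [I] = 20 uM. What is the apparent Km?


Km_app = Km * (1 + [I]/Ki)
Km_app = 47 * (1 + 20/24)
Km_app = 86.1667 uM

86.1667 uM


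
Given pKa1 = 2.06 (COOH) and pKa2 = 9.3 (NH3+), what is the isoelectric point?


pI = (pKa1 + pKa2) / 2
pI = (2.06 + 9.3) / 2
pI = 5.68

5.68


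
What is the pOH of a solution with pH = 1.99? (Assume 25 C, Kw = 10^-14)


pOH = 14 - pH
pOH = 14 - 1.99
pOH = 12.01

12.01


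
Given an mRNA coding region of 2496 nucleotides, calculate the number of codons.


codons = nucleotides / 3
codons = 2496 / 3 = 832

832


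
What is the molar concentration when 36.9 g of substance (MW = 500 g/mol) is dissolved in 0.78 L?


C = (mass / MW) / volume
C = (36.9 / 500) / 0.78
C = 0.0946 M

0.0946 M


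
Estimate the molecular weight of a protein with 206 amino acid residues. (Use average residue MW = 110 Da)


MW = n_residues * 110 Da
MW = 206 * 110
MW = 22660 Da

22660 Da


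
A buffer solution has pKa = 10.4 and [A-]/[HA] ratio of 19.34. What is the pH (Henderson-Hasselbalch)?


pH = pKa + log10([A-]/[HA])
pH = 10.4 + log10(19.34)
pH = 11.6865

11.6865


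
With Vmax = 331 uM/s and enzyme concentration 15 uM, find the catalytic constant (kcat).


kcat = Vmax / [E]t
kcat = 331 / 15
kcat = 22.0667 s^-1

22.0667 s^-1


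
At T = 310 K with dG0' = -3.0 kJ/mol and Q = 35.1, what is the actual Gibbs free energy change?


dG = dG0' + RT * ln(Q) / 1000
dG = -3.0 + 8.314 * 310 * ln(35.1) / 1000
dG = 6.1707 kJ/mol

6.1707 kJ/mol


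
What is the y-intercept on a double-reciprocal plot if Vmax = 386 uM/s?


y-intercept = 1/Vmax
= 1/386
= 0.0026 s/uM

0.0026 s/uM


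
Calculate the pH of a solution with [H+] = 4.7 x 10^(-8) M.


pH = -log10([H+])
pH = -log10(4.7 x 10^(-8))
pH = 7.3279

7.3279


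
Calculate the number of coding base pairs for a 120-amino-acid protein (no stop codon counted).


Each amino acid = 1 codon = 3 bp
bp = 120 * 3 = 360 bp

360 bp


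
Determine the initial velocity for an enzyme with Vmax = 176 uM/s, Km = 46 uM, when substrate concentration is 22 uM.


v = Vmax * [S] / (Km + [S])
v = 176 * 22 / (46 + 22)
v = 56.9412 uM/s

56.9412 uM/s


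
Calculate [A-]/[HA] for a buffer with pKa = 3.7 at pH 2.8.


[A-]/[HA] = 10^(pH - pKa)
= 10^(2.8 - 3.7)
= 0.1259

0.1259


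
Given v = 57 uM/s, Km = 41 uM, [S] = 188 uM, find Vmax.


Vmax = v * (Km + [S]) / [S]
Vmax = 57 * (41 + 188) / 188
Vmax = 69.4309 uM/s

69.4309 uM/s


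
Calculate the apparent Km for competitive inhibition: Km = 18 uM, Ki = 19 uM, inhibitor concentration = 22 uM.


Km_app = Km * (1 + [I]/Ki)
Km_app = 18 * (1 + 22/19)
Km_app = 38.8421 uM

38.8421 uM


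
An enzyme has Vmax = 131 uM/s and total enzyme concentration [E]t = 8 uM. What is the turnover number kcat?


kcat = Vmax / [E]t
kcat = 131 / 8
kcat = 16.375 s^-1

16.375 s^-1


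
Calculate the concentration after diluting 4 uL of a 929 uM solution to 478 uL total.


C2 = C1 * V1 / V2
C2 = 929 * 4 / 478
C2 = 7.7741 uM

7.7741 uM


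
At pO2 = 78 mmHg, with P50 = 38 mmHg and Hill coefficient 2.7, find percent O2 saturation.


Y = pO2^n / (P50^n + pO2^n)
Y = 78^2.7 / (38^2.7 + 78^2.7)
Y = 87.45%

87.45%


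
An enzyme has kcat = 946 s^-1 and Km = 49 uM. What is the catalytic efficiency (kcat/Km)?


Catalytic efficiency = kcat / Km
= 946 / 49
= 19.3061 uM^-1*s^-1

19.3061 uM^-1*s^-1


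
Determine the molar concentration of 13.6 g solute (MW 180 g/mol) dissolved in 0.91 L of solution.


C = (mass / MW) / volume
C = (13.6 / 180) / 0.91
C = 0.083 M

0.083 M


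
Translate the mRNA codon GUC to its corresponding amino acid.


Standard genetic code lookup.
Codon GUC -> Val

Val


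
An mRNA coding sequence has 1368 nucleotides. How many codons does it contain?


codons = nucleotides / 3
codons = 1368 / 3 = 456

456


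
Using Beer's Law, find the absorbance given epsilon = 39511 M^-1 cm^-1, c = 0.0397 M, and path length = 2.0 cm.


A = epsilon * c * l
A = 39511 * 0.0397 * 2.0
A = 3137.1734

3137.1734


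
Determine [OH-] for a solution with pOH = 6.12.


[OH-] = 10^(-pOH)
[OH-] = 10^(-6.12)
[OH-] = 7.586e-07 M

7.586e-07 M


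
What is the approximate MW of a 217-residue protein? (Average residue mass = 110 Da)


MW = n_residues * 110 Da
MW = 217 * 110
MW = 23870 Da

23870 Da


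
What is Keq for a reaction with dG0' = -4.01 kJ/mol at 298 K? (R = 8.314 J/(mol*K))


Keq = exp(-dG0 * 1000 / (R * T))
Keq = exp(-(-4.01) * 1000 / (8.314 * 298))
Keq = 5.0456

5.0456


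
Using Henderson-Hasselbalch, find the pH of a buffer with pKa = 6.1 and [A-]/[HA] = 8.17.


pH = pKa + log10([A-]/[HA])
pH = 6.1 + log10(8.17)
pH = 7.0122

7.0122


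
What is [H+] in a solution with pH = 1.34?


[H+] = 10^(-pH)
[H+] = 10^(-1.34)
[H+] = 0.0457 M

0.0457 M


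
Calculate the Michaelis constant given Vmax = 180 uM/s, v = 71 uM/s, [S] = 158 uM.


Km = [S] * (Vmax - v) / v
Km = 158 * (180 - 71) / 71
Km = 242.5634 uM

242.5634 uM


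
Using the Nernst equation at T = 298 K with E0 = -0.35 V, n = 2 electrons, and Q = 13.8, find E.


E = E0 - (RT/nF) * ln(Q)
E = -0.35 - (8.314 * 298 / (2 * 96485)) * ln(13.8)
E = -0.3837 V

-0.3837 V


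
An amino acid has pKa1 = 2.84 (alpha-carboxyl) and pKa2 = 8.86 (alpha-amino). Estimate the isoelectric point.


pI = (pKa1 + pKa2) / 2
pI = (2.84 + 8.86) / 2
pI = 5.85

5.85


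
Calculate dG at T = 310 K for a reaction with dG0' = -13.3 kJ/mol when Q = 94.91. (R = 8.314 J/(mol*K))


dG = dG0' + RT * ln(Q) / 1000
dG = -13.3 + 8.314 * 310 * ln(94.91) / 1000
dG = -1.5656 kJ/mol

-1.5656 kJ/mol


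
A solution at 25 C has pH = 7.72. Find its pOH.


pOH = 14 - pH
pOH = 14 - 7.72
pOH = 6.28

6.28


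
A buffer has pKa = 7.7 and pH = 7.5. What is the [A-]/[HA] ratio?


[A-]/[HA] = 10^(pH - pKa)
= 10^(7.5 - 7.7)
= 0.631

0.631


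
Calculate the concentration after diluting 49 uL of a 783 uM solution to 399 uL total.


C2 = C1 * V1 / V2
C2 = 783 * 49 / 399
C2 = 96.1579 uM

96.1579 uM


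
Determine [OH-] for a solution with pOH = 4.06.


[OH-] = 10^(-pOH)
[OH-] = 10^(-4.06)
[OH-] = 8.710e-05 M

8.710e-05 M


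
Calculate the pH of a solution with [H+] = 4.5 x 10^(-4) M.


pH = -log10([H+])
pH = -log10(4.5 x 10^(-4))
pH = 3.3468

3.3468


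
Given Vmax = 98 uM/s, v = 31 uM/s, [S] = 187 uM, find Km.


Km = [S] * (Vmax - v) / v
Km = 187 * (98 - 31) / 31
Km = 404.1613 uM

404.1613 uM


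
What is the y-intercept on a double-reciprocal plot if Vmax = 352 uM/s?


y-intercept = 1/Vmax
= 1/352
= 0.0028 s/uM

0.0028 s/uM


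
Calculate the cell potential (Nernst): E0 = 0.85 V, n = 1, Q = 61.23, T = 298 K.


E = E0 - (RT/nF) * ln(Q)
E = 0.85 - (8.314 * 298 / (1 * 96485)) * ln(61.23)
E = 0.7443 V

0.7443 V


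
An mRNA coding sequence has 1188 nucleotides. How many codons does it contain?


codons = nucleotides / 3
codons = 1188 / 3 = 396

396


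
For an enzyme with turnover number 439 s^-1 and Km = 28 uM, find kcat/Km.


Catalytic efficiency = kcat / Km
= 439 / 28
= 15.6786 uM^-1*s^-1

15.6786 uM^-1*s^-1


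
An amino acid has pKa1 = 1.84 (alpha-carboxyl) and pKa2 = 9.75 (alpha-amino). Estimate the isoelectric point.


pI = (pKa1 + pKa2) / 2
pI = (1.84 + 9.75) / 2
pI = 5.795

5.795


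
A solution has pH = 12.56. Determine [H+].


[H+] = 10^(-pH)
[H+] = 10^(-12.56)
[H+] = 2.754e-13 M

2.754e-13 M


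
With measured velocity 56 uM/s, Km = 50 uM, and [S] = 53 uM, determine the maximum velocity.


Vmax = v * (Km + [S]) / [S]
Vmax = 56 * (50 + 53) / 53
Vmax = 108.8302 uM/s

108.8302 uM/s


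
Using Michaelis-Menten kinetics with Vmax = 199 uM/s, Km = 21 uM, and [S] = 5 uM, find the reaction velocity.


v = Vmax * [S] / (Km + [S])
v = 199 * 5 / (21 + 5)
v = 38.2692 uM/s

38.2692 uM/s


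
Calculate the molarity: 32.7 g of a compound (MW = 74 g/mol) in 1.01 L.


C = (mass / MW) / volume
C = (32.7 / 74) / 1.01
C = 0.4375 M

0.4375 M


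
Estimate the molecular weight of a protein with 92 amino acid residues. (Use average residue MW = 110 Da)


MW = n_residues * 110 Da
MW = 92 * 110
MW = 10120 Da

10120 Da


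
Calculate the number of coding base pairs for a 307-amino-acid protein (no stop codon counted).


Each amino acid = 1 codon = 3 bp
bp = 307 * 3 = 921 bp

921 bp


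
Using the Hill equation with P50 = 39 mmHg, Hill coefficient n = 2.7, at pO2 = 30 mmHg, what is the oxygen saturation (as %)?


Y = pO2^n / (P50^n + pO2^n)
Y = 30^2.7 / (39^2.7 + 30^2.7)
Y = 33.0%

33.0%


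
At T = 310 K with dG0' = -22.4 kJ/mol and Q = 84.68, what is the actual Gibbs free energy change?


dG = dG0' + RT * ln(Q) / 1000
dG = -22.4 + 8.314 * 310 * ln(84.68) / 1000
dG = -10.9595 kJ/mol

-10.9595 kJ/mol


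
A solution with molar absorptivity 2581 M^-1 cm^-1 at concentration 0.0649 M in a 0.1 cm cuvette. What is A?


A = epsilon * c * l
A = 2581 * 0.0649 * 0.1
A = 16.7507

16.7507


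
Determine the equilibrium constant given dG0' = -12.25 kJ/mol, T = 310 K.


Keq = exp(-dG0 * 1000 / (R * T))
Keq = exp(-(-12.25) * 1000 / (8.314 * 310))
Keq = 115.9272

115.9272


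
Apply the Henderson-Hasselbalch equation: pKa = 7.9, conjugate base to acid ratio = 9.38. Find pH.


pH = pKa + log10([A-]/[HA])
pH = 7.9 + log10(9.38)
pH = 8.8722

8.8722


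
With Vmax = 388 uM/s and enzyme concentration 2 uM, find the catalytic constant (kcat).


kcat = Vmax / [E]t
kcat = 388 / 2
kcat = 194.0 s^-1

194.0 s^-1


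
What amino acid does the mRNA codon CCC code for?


Standard genetic code lookup.
Codon CCC -> Pro

Pro


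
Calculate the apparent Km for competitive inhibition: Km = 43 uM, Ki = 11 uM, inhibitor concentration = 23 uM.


Km_app = Km * (1 + [I]/Ki)
Km_app = 43 * (1 + 23/11)
Km_app = 132.9091 uM

132.9091 uM


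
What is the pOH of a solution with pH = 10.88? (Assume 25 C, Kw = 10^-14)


pOH = 14 - pH
pOH = 14 - 10.88
pOH = 3.12

3.12


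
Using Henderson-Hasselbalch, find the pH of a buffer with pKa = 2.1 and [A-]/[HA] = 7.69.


pH = pKa + log10([A-]/[HA])
pH = 2.1 + log10(7.69)
pH = 2.9859

2.9859


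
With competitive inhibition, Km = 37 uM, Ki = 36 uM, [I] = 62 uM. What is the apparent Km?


Km_app = Km * (1 + [I]/Ki)
Km_app = 37 * (1 + 62/36)
Km_app = 100.7222 uM

100.7222 uM


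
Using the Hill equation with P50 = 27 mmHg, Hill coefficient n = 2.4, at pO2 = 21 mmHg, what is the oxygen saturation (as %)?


Y = pO2^n / (P50^n + pO2^n)
Y = 21^2.4 / (27^2.4 + 21^2.4)
Y = 35.36%

35.36%


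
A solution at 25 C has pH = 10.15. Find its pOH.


pOH = 14 - pH
pOH = 14 - 10.15
pOH = 3.85

3.85


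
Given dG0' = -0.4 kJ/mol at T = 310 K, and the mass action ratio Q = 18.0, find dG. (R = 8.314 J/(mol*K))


dG = dG0' + RT * ln(Q) / 1000
dG = -0.4 + 8.314 * 310 * ln(18.0) / 1000
dG = 7.0495 kJ/mol

7.0495 kJ/mol


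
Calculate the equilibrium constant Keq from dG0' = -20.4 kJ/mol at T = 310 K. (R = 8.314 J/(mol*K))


Keq = exp(-dG0 * 1000 / (R * T))
Keq = exp(-(-20.4) * 1000 / (8.314 * 310))
Keq = 2738.4225

2738.4225


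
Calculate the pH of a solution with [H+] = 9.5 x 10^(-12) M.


pH = -log10([H+])
pH = -log10(9.5 x 10^(-12))
pH = 11.0223

11.0223


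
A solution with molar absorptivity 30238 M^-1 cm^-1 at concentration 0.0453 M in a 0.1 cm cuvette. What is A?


A = epsilon * c * l
A = 30238 * 0.0453 * 0.1
A = 136.9781

136.9781


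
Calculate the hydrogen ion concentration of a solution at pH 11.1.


[H+] = 10^(-pH)
[H+] = 10^(-11.1)
[H+] = 7.943e-12 M

7.943e-12 M


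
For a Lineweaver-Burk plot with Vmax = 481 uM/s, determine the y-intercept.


y-intercept = 1/Vmax
= 1/481
= 0.0021 s/uM

0.0021 s/uM


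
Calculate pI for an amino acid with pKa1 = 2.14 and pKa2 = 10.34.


pI = (pKa1 + pKa2) / 2
pI = (2.14 + 10.34) / 2
pI = 6.24

6.24


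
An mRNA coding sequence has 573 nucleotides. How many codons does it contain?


codons = nucleotides / 3
codons = 573 / 3 = 191

191


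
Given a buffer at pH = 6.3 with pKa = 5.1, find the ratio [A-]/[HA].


[A-]/[HA] = 10^(pH - pKa)
= 10^(6.3 - 5.1)
= 15.8489

15.8489


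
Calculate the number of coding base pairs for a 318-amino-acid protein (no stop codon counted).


Each amino acid = 1 codon = 3 bp
bp = 318 * 3 = 954 bp

954 bp


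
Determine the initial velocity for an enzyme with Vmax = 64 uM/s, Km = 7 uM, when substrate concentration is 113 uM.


v = Vmax * [S] / (Km + [S])
v = 64 * 113 / (7 + 113)
v = 60.2667 uM/s

60.2667 uM/s


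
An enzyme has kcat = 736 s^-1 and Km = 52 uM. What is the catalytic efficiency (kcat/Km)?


Catalytic efficiency = kcat / Km
= 736 / 52
= 14.1538 uM^-1*s^-1

14.1538 uM^-1*s^-1


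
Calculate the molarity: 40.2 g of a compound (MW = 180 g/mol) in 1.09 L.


C = (mass / MW) / volume
C = (40.2 / 180) / 1.09
C = 0.2049 M

0.2049 M


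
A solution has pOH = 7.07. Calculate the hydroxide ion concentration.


[OH-] = 10^(-pOH)
[OH-] = 10^(-7.07)
[OH-] = 8.511e-08 M

8.511e-08 M


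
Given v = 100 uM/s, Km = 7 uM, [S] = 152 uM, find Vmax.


Vmax = v * (Km + [S]) / [S]
Vmax = 100 * (7 + 152) / 152
Vmax = 104.6053 uM/s

104.6053 uM/s


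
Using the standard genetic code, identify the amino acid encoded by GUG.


Standard genetic code lookup.
Codon GUG -> Val

Val


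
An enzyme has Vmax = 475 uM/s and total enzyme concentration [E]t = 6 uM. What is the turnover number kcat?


kcat = Vmax / [E]t
kcat = 475 / 6
kcat = 79.1667 s^-1

79.1667 s^-1


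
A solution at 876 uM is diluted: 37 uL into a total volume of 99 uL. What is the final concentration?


C2 = C1 * V1 / V2
C2 = 876 * 37 / 99
C2 = 327.3939 uM

327.3939 uM


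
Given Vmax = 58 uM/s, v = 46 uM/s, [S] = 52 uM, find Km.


Km = [S] * (Vmax - v) / v
Km = 52 * (58 - 46) / 46
Km = 13.5652 uM

13.5652 uM


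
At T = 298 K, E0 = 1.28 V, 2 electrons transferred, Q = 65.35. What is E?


E = E0 - (RT/nF) * ln(Q)
E = 1.28 - (8.314 * 298 / (2 * 96485)) * ln(65.35)
E = 1.2263 V

1.2263 V


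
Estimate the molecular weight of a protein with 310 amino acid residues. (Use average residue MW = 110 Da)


MW = n_residues * 110 Da
MW = 310 * 110
MW = 34100 Da

34100 Da


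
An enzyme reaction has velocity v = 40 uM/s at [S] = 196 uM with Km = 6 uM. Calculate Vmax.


Vmax = v * (Km + [S]) / [S]
Vmax = 40 * (6 + 196) / 196
Vmax = 41.2245 uM/s

41.2245 uM/s


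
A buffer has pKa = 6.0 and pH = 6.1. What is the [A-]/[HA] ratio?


[A-]/[HA] = 10^(pH - pKa)
= 10^(6.1 - 6.0)
= 1.2589

1.2589


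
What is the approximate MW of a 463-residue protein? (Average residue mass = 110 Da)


MW = n_residues * 110 Da
MW = 463 * 110
MW = 50930 Da

50930 Da


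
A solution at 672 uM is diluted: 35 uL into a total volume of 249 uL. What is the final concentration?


C2 = C1 * V1 / V2
C2 = 672 * 35 / 249
C2 = 94.4578 uM

94.4578 uM


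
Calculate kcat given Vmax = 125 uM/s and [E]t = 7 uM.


kcat = Vmax / [E]t
kcat = 125 / 7
kcat = 17.8571 s^-1

17.8571 s^-1


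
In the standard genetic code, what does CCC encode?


Standard genetic code lookup.
Codon CCC -> Pro

Pro


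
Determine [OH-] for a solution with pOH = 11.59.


[OH-] = 10^(-pOH)
[OH-] = 10^(-11.59)
[OH-] = 2.570e-12 M

2.570e-12 M


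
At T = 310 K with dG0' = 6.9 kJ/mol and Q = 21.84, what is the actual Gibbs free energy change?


dG = dG0' + RT * ln(Q) / 1000
dG = 6.9 + 8.314 * 310 * ln(21.84) / 1000
dG = 14.8479 kJ/mol

14.8479 kJ/mol


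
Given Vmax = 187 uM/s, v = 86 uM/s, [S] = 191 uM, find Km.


Km = [S] * (Vmax - v) / v
Km = 191 * (187 - 86) / 86
Km = 224.314 uM

224.314 uM


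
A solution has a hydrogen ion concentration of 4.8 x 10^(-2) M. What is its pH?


pH = -log10([H+])
pH = -log10(4.8 x 10^(-2))
pH = 1.3188

1.3188


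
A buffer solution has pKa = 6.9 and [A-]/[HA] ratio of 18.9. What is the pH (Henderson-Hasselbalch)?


pH = pKa + log10([A-]/[HA])
pH = 6.9 + log10(18.9)
pH = 8.1765

8.1765


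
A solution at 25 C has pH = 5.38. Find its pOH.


pOH = 14 - pH
pOH = 14 - 5.38
pOH = 8.62

8.62


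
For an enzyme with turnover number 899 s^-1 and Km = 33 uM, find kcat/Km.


Catalytic efficiency = kcat / Km
= 899 / 33
= 27.2424 uM^-1*s^-1

27.2424 uM^-1*s^-1


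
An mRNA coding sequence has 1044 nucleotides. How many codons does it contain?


codons = nucleotides / 3
codons = 1044 / 3 = 348

348


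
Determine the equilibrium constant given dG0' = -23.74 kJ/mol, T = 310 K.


Keq = exp(-dG0 * 1000 / (R * T))
Keq = exp(-(-23.74) * 1000 / (8.314 * 310))
Keq = 10007.0693

10007.0693


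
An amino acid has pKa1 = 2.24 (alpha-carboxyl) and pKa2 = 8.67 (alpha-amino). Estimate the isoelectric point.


pI = (pKa1 + pKa2) / 2
pI = (2.24 + 8.67) / 2
pI = 5.455

5.455


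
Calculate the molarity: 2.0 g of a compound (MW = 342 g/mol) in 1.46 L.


C = (mass / MW) / volume
C = (2.0 / 342) / 1.46
C = 0.004 M

0.004 M


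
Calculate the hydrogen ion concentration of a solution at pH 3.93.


[H+] = 10^(-pH)
[H+] = 10^(-3.93)
[H+] = 1.175e-04 M

1.175e-04 M


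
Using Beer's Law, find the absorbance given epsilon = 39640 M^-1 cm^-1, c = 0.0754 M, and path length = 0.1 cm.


A = epsilon * c * l
A = 39640 * 0.0754 * 0.1
A = 298.8856

298.8856


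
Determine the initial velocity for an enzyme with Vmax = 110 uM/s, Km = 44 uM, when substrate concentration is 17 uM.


v = Vmax * [S] / (Km + [S])
v = 110 * 17 / (44 + 17)
v = 30.6557 uM/s

30.6557 uM/s


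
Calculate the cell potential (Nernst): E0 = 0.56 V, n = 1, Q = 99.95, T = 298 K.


E = E0 - (RT/nF) * ln(Q)
E = 0.56 - (8.314 * 298 / (1 * 96485)) * ln(99.95)
E = 0.4418 V

0.4418 V


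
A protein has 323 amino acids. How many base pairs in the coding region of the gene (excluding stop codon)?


Each amino acid = 1 codon = 3 bp
bp = 323 * 3 = 969 bp

969 bp


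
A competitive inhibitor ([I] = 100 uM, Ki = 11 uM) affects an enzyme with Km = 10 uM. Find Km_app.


Km_app = Km * (1 + [I]/Ki)
Km_app = 10 * (1 + 100/11)
Km_app = 100.9091 uM

100.9091 uM


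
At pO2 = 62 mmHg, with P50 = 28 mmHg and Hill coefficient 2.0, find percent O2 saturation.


Y = pO2^n / (P50^n + pO2^n)
Y = 62^2.0 / (28^2.0 + 62^2.0)
Y = 83.06%

83.06%


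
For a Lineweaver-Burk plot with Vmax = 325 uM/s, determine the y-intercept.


y-intercept = 1/Vmax
= 1/325
= 0.0031 s/uM

0.0031 s/uM


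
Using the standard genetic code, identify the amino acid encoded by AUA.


Standard genetic code lookup.
Codon AUA -> Ile

Ile


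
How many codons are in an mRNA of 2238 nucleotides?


codons = nucleotides / 3
codons = 2238 / 3 = 746

746


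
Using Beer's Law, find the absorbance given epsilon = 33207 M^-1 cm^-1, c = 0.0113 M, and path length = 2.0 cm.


A = epsilon * c * l
A = 33207 * 0.0113 * 2.0
A = 750.4782

750.4782


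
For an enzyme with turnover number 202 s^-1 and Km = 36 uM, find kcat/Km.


Catalytic efficiency = kcat / Km
= 202 / 36
= 5.6111 uM^-1*s^-1

5.6111 uM^-1*s^-1


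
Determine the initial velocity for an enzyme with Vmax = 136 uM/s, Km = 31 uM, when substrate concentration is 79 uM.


v = Vmax * [S] / (Km + [S])
v = 136 * 79 / (31 + 79)
v = 97.6727 uM/s

97.6727 uM/s


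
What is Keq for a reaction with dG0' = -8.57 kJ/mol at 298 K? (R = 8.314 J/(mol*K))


Keq = exp(-dG0 * 1000 / (R * T))
Keq = exp(-(-8.57) * 1000 / (8.314 * 298))
Keq = 31.7862

31.7862


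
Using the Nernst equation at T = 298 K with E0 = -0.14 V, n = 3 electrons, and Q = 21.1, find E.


E = E0 - (RT/nF) * ln(Q)
E = -0.14 - (8.314 * 298 / (3 * 96485)) * ln(21.1)
E = -0.1661 V

-0.1661 V


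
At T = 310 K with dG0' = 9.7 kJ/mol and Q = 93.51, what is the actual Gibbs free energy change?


dG = dG0' + RT * ln(Q) / 1000
dG = 9.7 + 8.314 * 310 * ln(93.51) / 1000
dG = 21.3961 kJ/mol

21.3961 kJ/mol


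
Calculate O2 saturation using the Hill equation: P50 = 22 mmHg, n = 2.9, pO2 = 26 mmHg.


Y = pO2^n / (P50^n + pO2^n)
Y = 26^2.9 / (22^2.9 + 26^2.9)
Y = 61.88%

61.88%


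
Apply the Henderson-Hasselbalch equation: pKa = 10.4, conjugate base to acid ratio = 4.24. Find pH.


pH = pKa + log10([A-]/[HA])
pH = 10.4 + log10(4.24)
pH = 11.0274

11.0274


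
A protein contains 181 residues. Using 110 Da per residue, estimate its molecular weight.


MW = n_residues * 110 Da
MW = 181 * 110
MW = 19910 Da

19910 Da


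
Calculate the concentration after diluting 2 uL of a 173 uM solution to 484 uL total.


C2 = C1 * V1 / V2
C2 = 173 * 2 / 484
C2 = 0.7149 uM

0.7149 uM


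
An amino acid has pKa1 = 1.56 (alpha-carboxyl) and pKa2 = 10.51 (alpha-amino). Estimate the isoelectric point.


pI = (pKa1 + pKa2) / 2
pI = (1.56 + 10.51) / 2
pI = 6.035

6.035


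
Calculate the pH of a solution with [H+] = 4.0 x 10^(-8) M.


pH = -log10([H+])
pH = -log10(4.0 x 10^(-8))
pH = 7.3979

7.3979


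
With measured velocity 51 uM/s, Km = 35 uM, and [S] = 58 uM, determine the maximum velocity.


Vmax = v * (Km + [S]) / [S]
Vmax = 51 * (35 + 58) / 58
Vmax = 81.7759 uM/s

81.7759 uM/s


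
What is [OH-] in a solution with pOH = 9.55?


[OH-] = 10^(-pOH)
[OH-] = 10^(-9.55)
[OH-] = 2.818e-10 M

2.818e-10 M


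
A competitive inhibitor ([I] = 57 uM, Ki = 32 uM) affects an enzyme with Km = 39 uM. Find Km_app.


Km_app = Km * (1 + [I]/Ki)
Km_app = 39 * (1 + 57/32)
Km_app = 108.4688 uM

108.4688 uM


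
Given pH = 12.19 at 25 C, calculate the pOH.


pOH = 14 - pH
pOH = 14 - 12.19
pOH = 1.81

1.81


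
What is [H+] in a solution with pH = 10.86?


[H+] = 10^(-pH)
[H+] = 10^(-10.86)
[H+] = 1.380e-11 M

1.380e-11 M


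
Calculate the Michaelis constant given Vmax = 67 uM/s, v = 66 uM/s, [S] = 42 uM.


Km = [S] * (Vmax - v) / v
Km = 42 * (67 - 66) / 66
Km = 0.6364 uM

0.6364 uM


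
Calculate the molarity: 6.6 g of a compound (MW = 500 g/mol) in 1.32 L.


C = (mass / MW) / volume
C = (6.6 / 500) / 1.32
C = 0.01 M

0.01 M


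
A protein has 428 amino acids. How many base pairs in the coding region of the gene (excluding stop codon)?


Each amino acid = 1 codon = 3 bp
bp = 428 * 3 = 1284 bp

1284 bp


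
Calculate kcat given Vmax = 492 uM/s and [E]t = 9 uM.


kcat = Vmax / [E]t
kcat = 492 / 9
kcat = 54.6667 s^-1

54.6667 s^-1


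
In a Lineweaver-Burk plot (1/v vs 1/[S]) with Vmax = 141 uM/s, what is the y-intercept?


y-intercept = 1/Vmax
= 1/141
= 0.0071 s/uM

0.0071 s/uM


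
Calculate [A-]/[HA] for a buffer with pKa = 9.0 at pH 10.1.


[A-]/[HA] = 10^(pH - pKa)
= 10^(10.1 - 9.0)
= 12.5893

12.5893


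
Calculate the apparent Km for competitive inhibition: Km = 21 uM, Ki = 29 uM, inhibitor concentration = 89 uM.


Km_app = Km * (1 + [I]/Ki)
Km_app = 21 * (1 + 89/29)
Km_app = 85.4483 uM

85.4483 uM


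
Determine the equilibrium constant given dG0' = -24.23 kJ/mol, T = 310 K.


Keq = exp(-dG0 * 1000 / (R * T))
Keq = exp(-(-24.23) * 1000 / (8.314 * 310))
Keq = 12102.4785

12102.4785


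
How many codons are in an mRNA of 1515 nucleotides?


codons = nucleotides / 3
codons = 1515 / 3 = 505

505


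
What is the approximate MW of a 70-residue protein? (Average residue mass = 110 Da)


MW = n_residues * 110 Da
MW = 70 * 110
MW = 7700 Da

7700 Da


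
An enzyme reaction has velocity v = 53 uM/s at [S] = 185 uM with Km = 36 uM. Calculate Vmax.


Vmax = v * (Km + [S]) / [S]
Vmax = 53 * (36 + 185) / 185
Vmax = 63.3135 uM/s

63.3135 uM/s


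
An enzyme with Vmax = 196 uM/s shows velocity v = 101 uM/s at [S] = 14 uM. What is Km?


Km = [S] * (Vmax - v) / v
Km = 14 * (196 - 101) / 101
Km = 13.1683 uM

13.1683 uM


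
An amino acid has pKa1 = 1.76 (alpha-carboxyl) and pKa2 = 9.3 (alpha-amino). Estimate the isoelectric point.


pI = (pKa1 + pKa2) / 2
pI = (1.76 + 9.3) / 2
pI = 5.53

5.53


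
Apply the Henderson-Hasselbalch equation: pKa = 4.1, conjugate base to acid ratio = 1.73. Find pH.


pH = pKa + log10([A-]/[HA])
pH = 4.1 + log10(1.73)
pH = 4.338

4.338


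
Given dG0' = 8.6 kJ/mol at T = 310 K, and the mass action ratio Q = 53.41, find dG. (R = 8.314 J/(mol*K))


dG = dG0' + RT * ln(Q) / 1000
dG = 8.6 + 8.314 * 310 * ln(53.41) / 1000
dG = 18.8527 kJ/mol

18.8527 kJ/mol


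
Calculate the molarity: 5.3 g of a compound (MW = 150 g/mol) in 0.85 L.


C = (mass / MW) / volume
C = (5.3 / 150) / 0.85
C = 0.0416 M

0.0416 M


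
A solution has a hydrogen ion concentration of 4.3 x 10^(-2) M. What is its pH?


pH = -log10([H+])
pH = -log10(4.3 x 10^(-2))
pH = 1.3665

1.3665


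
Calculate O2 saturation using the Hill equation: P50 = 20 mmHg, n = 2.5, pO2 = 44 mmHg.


Y = pO2^n / (P50^n + pO2^n)
Y = 44^2.5 / (20^2.5 + 44^2.5)
Y = 87.77%

87.77%


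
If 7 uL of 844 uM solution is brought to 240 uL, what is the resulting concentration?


C2 = C1 * V1 / V2
C2 = 844 * 7 / 240
C2 = 24.6167 uM

24.6167 uM


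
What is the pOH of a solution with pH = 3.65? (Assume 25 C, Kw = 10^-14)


pOH = 14 - pH
pOH = 14 - 3.65
pOH = 10.35

10.35


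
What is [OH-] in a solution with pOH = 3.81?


[OH-] = 10^(-pOH)
[OH-] = 10^(-3.81)
[OH-] = 1.549e-04 M

1.549e-04 M


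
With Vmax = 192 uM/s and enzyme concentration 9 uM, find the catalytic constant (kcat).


kcat = Vmax / [E]t
kcat = 192 / 9
kcat = 21.3333 s^-1

21.3333 s^-1


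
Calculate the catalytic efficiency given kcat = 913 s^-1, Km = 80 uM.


Catalytic efficiency = kcat / Km
= 913 / 80
= 11.4125 uM^-1*s^-1

11.4125 uM^-1*s^-1


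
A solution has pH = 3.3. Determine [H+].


[H+] = 10^(-pH)
[H+] = 10^(-3.3)
[H+] = 5.012e-04 M

5.012e-04 M


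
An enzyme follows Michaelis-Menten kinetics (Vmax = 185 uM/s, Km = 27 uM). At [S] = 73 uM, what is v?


v = Vmax * [S] / (Km + [S])
v = 185 * 73 / (27 + 73)
v = 135.05 uM/s

135.05 uM/s


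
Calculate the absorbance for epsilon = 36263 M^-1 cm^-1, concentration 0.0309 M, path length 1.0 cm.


A = epsilon * c * l
A = 36263 * 0.0309 * 1.0
A = 1120.5267

1120.5267


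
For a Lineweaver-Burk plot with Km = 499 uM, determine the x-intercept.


x-intercept = -1/Km
= -1/499
= -0.002 1/uM

-0.002 1/uM


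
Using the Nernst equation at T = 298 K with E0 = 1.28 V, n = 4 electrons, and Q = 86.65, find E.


E = E0 - (RT/nF) * ln(Q)
E = 1.28 - (8.314 * 298 / (4 * 96485)) * ln(86.65)
E = 1.2514 V

1.2514 V


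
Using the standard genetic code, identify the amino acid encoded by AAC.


Standard genetic code lookup.
Codon AAC -> Asn

Asn


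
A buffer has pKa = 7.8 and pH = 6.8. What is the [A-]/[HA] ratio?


[A-]/[HA] = 10^(pH - pKa)
= 10^(6.8 - 7.8)
= 0.1

0.1


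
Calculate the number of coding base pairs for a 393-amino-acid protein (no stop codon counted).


Each amino acid = 1 codon = 3 bp
bp = 393 * 3 = 1179 bp

1179 bp


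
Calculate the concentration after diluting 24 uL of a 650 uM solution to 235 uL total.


C2 = C1 * V1 / V2
C2 = 650 * 24 / 235
C2 = 66.383 uM

66.383 uM


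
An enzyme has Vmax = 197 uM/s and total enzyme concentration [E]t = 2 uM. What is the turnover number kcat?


kcat = Vmax / [E]t
kcat = 197 / 2
kcat = 98.5 s^-1

98.5 s^-1


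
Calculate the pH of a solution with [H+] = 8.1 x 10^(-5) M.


pH = -log10([H+])
pH = -log10(8.1 x 10^(-5))
pH = 4.0915

4.0915


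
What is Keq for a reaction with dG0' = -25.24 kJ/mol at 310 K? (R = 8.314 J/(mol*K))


Keq = exp(-dG0 * 1000 / (R * T))
Keq = exp(-(-25.24) * 1000 / (8.314 * 310))
Keq = 17908.7095

17908.7095


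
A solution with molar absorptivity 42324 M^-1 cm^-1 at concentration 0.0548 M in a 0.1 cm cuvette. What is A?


A = epsilon * c * l
A = 42324 * 0.0548 * 0.1
A = 231.9355

231.9355


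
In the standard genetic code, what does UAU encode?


Standard genetic code lookup.
Codon UAU -> Tyr

Tyr


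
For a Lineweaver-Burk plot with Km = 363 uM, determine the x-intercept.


x-intercept = -1/Km
= -1/363
= -0.0028 1/uM

-0.0028 1/uM


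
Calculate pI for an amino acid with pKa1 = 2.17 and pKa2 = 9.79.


pI = (pKa1 + pKa2) / 2
pI = (2.17 + 9.79) / 2
pI = 5.98

5.98


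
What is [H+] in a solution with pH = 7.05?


[H+] = 10^(-pH)
[H+] = 10^(-7.05)
[H+] = 8.913e-08 M

8.913e-08 M


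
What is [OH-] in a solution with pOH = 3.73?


[OH-] = 10^(-pOH)
[OH-] = 10^(-3.73)
[OH-] = 1.862e-04 M

1.862e-04 M


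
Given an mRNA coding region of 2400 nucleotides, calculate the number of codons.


codons = nucleotides / 3
codons = 2400 / 3 = 800

800


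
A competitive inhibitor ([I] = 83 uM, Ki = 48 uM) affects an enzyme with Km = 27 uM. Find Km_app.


Km_app = Km * (1 + [I]/Ki)
Km_app = 27 * (1 + 83/48)
Km_app = 73.6875 uM

73.6875 uM


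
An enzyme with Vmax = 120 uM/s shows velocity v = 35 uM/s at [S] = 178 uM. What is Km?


Km = [S] * (Vmax - v) / v
Km = 178 * (120 - 35) / 35
Km = 432.2857 uM

432.2857 uM


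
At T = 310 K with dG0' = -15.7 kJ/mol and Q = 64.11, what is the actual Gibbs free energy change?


dG = dG0' + RT * ln(Q) / 1000
dG = -15.7 + 8.314 * 310 * ln(64.11) / 1000
dG = -4.9767 kJ/mol

-4.9767 kJ/mol


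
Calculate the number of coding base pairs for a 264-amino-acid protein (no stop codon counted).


Each amino acid = 1 codon = 3 bp
bp = 264 * 3 = 792 bp

792 bp


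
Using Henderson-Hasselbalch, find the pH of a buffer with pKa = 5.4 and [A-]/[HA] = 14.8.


pH = pKa + log10([A-]/[HA])
pH = 5.4 + log10(14.8)
pH = 6.5703

6.5703


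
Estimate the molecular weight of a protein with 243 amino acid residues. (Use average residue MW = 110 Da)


MW = n_residues * 110 Da
MW = 243 * 110
MW = 26730 Da

26730 Da


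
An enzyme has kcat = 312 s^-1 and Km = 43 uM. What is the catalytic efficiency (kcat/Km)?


Catalytic efficiency = kcat / Km
= 312 / 43
= 7.2558 uM^-1*s^-1

7.2558 uM^-1*s^-1


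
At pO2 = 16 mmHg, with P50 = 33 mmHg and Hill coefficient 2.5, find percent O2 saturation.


Y = pO2^n / (P50^n + pO2^n)
Y = 16^2.5 / (33^2.5 + 16^2.5)
Y = 14.07%

14.07%


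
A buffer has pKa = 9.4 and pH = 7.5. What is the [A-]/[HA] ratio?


[A-]/[HA] = 10^(pH - pKa)
= 10^(7.5 - 9.4)
= 0.0126

0.0126


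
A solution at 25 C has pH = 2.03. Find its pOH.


pOH = 14 - pH
pOH = 14 - 2.03
pOH = 11.97

11.97


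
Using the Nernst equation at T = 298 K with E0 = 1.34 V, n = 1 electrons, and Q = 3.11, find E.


E = E0 - (RT/nF) * ln(Q)
E = 1.34 - (8.314 * 298 / (1 * 96485)) * ln(3.11)
E = 1.3109 V

1.3109 V


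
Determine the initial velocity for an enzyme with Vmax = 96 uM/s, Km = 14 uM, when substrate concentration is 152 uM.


v = Vmax * [S] / (Km + [S])
v = 96 * 152 / (14 + 152)
v = 87.9036 uM/s

87.9036 uM/s


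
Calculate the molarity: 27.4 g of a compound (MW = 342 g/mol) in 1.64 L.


C = (mass / MW) / volume
C = (27.4 / 342) / 1.64
C = 0.0489 M

0.0489 M


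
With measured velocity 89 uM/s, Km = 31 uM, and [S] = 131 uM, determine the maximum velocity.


Vmax = v * (Km + [S]) / [S]
Vmax = 89 * (31 + 131) / 131
Vmax = 110.0611 uM/s

110.0611 uM/s


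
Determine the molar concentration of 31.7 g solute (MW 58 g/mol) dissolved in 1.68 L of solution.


C = (mass / MW) / volume
C = (31.7 / 58) / 1.68
C = 0.3253 M

0.3253 M


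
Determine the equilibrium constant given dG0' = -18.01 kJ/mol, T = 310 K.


Keq = exp(-dG0 * 1000 / (R * T))
Keq = exp(-(-18.01) * 1000 / (8.314 * 310))
Keq = 1083.3622

1083.3622


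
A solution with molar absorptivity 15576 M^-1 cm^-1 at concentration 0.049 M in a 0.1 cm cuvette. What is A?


A = epsilon * c * l
A = 15576 * 0.049 * 0.1
A = 76.3224

76.3224


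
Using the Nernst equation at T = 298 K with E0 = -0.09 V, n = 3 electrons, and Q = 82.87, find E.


E = E0 - (RT/nF) * ln(Q)
E = -0.09 - (8.314 * 298 / (3 * 96485)) * ln(82.87)
E = -0.1278 V

-0.1278 V


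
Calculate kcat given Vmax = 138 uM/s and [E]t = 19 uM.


kcat = Vmax / [E]t
kcat = 138 / 19
kcat = 7.2632 s^-1

7.2632 s^-1


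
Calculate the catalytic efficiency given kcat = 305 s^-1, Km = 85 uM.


Catalytic efficiency = kcat / Km
= 305 / 85
= 3.5882 uM^-1*s^-1

3.5882 uM^-1*s^-1


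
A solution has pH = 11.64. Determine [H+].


[H+] = 10^(-pH)
[H+] = 10^(-11.64)
[H+] = 2.291e-12 M

2.291e-12 M


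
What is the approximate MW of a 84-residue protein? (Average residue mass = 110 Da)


MW = n_residues * 110 Da
MW = 84 * 110
MW = 9240 Da

9240 Da


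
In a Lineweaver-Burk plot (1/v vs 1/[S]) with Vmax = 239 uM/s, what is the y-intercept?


y-intercept = 1/Vmax
= 1/239
= 0.0042 s/uM

0.0042 s/uM


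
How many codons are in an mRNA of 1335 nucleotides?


codons = nucleotides / 3
codons = 1335 / 3 = 445

445


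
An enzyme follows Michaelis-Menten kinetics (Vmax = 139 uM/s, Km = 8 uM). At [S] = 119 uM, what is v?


v = Vmax * [S] / (Km + [S])
v = 139 * 119 / (8 + 119)
v = 130.2441 uM/s

130.2441 uM/s


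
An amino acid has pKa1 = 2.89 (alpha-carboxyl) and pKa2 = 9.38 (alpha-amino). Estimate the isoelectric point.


pI = (pKa1 + pKa2) / 2
pI = (2.89 + 9.38) / 2
pI = 6.135

6.135


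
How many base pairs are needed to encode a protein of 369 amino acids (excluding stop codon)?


Each amino acid = 1 codon = 3 bp
bp = 369 * 3 = 1107 bp

1107 bp


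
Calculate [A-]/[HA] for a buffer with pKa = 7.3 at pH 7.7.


[A-]/[HA] = 10^(pH - pKa)
= 10^(7.7 - 7.3)
= 2.5119

2.5119


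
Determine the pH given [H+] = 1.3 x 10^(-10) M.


pH = -log10([H+])
pH = -log10(1.3 x 10^(-10))
pH = 9.8861

9.8861


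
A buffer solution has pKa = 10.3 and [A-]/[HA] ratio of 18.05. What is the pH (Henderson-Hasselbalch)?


pH = pKa + log10([A-]/[HA])
pH = 10.3 + log10(18.05)
pH = 11.5565

11.5565


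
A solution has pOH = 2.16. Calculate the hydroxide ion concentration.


[OH-] = 10^(-pOH)
[OH-] = 10^(-2.16)
[OH-] = 0.0069 M

0.0069 M


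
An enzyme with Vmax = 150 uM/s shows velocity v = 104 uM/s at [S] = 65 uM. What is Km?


Km = [S] * (Vmax - v) / v
Km = 65 * (150 - 104) / 104
Km = 28.75 uM

28.75 uM


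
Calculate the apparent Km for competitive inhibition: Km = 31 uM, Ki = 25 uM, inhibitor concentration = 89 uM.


Km_app = Km * (1 + [I]/Ki)
Km_app = 31 * (1 + 89/25)
Km_app = 141.36 uM

141.36 uM


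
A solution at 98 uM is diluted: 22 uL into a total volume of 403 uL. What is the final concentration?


C2 = C1 * V1 / V2
C2 = 98 * 22 / 403
C2 = 5.3499 uM

5.3499 uM


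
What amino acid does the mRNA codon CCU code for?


Standard genetic code lookup.
Codon CCU -> Pro

Pro


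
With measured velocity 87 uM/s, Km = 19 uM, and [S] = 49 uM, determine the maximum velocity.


Vmax = v * (Km + [S]) / [S]
Vmax = 87 * (19 + 49) / 49
Vmax = 120.7347 uM/s

120.7347 uM/s


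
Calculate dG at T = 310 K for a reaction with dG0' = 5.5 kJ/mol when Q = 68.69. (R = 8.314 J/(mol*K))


dG = dG0' + RT * ln(Q) / 1000
dG = 5.5 + 8.314 * 310 * ln(68.69) / 1000
dG = 16.4011 kJ/mol

16.4011 kJ/mol


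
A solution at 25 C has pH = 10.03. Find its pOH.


pOH = 14 - pH
pOH = 14 - 10.03
pOH = 3.97

3.97


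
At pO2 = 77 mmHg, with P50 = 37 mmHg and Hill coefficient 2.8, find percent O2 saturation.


Y = pO2^n / (P50^n + pO2^n)
Y = 77^2.8 / (37^2.8 + 77^2.8)
Y = 88.62%

88.62%


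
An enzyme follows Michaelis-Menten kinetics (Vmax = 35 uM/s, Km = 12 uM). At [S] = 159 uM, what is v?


v = Vmax * [S] / (Km + [S])
v = 35 * 159 / (12 + 159)
v = 32.5439 uM/s

32.5439 uM/s


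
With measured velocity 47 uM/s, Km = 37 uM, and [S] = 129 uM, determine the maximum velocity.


Vmax = v * (Km + [S]) / [S]
Vmax = 47 * (37 + 129) / 129
Vmax = 60.4806 uM/s

60.4806 uM/s


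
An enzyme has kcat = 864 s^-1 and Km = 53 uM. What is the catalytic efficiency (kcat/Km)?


Catalytic efficiency = kcat / Km
= 864 / 53
= 16.3019 uM^-1*s^-1

16.3019 uM^-1*s^-1


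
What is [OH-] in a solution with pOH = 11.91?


[OH-] = 10^(-pOH)
[OH-] = 10^(-11.91)
[OH-] = 1.230e-12 M

1.230e-12 M


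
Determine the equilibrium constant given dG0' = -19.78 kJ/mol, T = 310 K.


Keq = exp(-dG0 * 1000 / (R * T))
Keq = exp(-(-19.78) * 1000 / (8.314 * 310))
Keq = 2152.9176

2152.9176


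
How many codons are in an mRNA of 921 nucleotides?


codons = nucleotides / 3
codons = 921 / 3 = 307

307


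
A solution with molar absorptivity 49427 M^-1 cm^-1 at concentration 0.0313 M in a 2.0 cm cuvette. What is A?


A = epsilon * c * l
A = 49427 * 0.0313 * 2.0
A = 3094.1302

3094.1302


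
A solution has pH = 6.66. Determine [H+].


[H+] = 10^(-pH)
[H+] = 10^(-6.66)
[H+] = 2.188e-07 M

2.188e-07 M


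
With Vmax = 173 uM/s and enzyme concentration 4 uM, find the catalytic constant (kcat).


kcat = Vmax / [E]t
kcat = 173 / 4
kcat = 43.25 s^-1

43.25 s^-1


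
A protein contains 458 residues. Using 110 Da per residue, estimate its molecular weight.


MW = n_residues * 110 Da
MW = 458 * 110
MW = 50380 Da

50380 Da


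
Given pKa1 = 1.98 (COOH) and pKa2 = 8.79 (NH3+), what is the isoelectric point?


pI = (pKa1 + pKa2) / 2
pI = (1.98 + 8.79) / 2
pI = 5.385

5.385


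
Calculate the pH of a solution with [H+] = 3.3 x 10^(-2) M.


pH = -log10([H+])
pH = -log10(3.3 x 10^(-2))
pH = 1.4815

1.4815


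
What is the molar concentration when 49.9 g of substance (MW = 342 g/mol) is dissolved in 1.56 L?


C = (mass / MW) / volume
C = (49.9 / 342) / 1.56
C = 0.0935 M

0.0935 M


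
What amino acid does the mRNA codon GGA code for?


Standard genetic code lookup.
Codon GGA -> Gly

Gly


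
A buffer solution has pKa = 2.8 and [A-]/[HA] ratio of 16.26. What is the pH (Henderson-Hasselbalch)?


pH = pKa + log10([A-]/[HA])
pH = 2.8 + log10(16.26)
pH = 4.0111

4.0111


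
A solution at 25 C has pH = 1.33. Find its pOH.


pOH = 14 - pH
pOH = 14 - 1.33
pOH = 12.67

12.67


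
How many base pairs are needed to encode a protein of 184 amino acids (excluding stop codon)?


Each amino acid = 1 codon = 3 bp
bp = 184 * 3 = 552 bp

552 bp


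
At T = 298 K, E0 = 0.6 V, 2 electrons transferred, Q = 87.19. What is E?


E = E0 - (RT/nF) * ln(Q)
E = 0.6 - (8.314 * 298 / (2 * 96485)) * ln(87.19)
E = 0.5426 V

0.5426 V


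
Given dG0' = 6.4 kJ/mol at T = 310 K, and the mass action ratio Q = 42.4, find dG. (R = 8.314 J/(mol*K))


dG = dG0' + RT * ln(Q) / 1000
dG = 6.4 + 8.314 * 310 * ln(42.4) / 1000
dG = 16.0577 kJ/mol

16.0577 kJ/mol


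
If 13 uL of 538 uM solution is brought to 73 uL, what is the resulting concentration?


C2 = C1 * V1 / V2
C2 = 538 * 13 / 73
C2 = 95.8082 uM

95.8082 uM


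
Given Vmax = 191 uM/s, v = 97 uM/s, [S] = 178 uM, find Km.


Km = [S] * (Vmax - v) / v
Km = 178 * (191 - 97) / 97
Km = 172.4948 uM

172.4948 uM
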